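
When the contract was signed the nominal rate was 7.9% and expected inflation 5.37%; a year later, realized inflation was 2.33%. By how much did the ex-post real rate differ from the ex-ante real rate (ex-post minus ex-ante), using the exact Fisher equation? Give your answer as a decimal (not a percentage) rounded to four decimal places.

Ex-ante: (1 + 0.0790)/(1 + 0.0537) − 1 = 2.4011%
Ex-post: (1 + 0.0790)/(1 + 0.0233) − 1 = 5.4432%
Difference (ex-post − ex-ante) = 3.0421% → 0.0304.

0.0304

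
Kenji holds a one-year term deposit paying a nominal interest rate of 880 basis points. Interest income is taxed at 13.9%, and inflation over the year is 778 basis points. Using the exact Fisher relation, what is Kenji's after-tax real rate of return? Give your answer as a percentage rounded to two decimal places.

After-tax nominal return = 8.8% × (1 − 0.139) = 7.5768%.
1 + r = 1.075768 / 1.07780 = 0.998115
After-tax real rate = 0.998115 − 1 → -0.19%.

-0.19%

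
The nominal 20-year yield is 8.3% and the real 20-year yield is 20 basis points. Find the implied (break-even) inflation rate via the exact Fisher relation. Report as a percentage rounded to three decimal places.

(1 + π) = (1 + i)/(1 + r) = 1.08300 / 1.00200 = 1.080838
Break-even inflation = 1.080838 − 1 → 8.084%.

8.084%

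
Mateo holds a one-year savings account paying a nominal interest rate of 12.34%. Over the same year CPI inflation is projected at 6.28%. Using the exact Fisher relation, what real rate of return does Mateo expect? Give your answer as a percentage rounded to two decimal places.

5.70%

1 + r = 1.12340 / 1.06280 = 1.057019
r = 1.057019 − 1 = 5.7019%, i.e. 5.70%.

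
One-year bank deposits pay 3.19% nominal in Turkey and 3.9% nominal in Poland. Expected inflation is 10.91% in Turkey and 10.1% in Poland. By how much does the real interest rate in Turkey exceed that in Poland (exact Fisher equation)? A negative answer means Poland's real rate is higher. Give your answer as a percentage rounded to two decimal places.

Turkey: (1 + 0.0319)/(1 + 0.1091) − 1 = -6.9606%
Poland: (1 + 0.0390)/(1 + 0.1010) − 1 = -5.6312%
Differential = -6.9606% − (-5.6312%) = -1.3294% → -1.33%.

-1.33%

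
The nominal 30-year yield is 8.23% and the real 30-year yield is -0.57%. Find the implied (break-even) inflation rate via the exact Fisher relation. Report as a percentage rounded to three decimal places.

(1 + π) = (1 + i)/(1 + r) = 1.08230 / 0.99430 = 1.088504
Break-even inflation = 1.088504 − 1 → 8.850%.

8.850%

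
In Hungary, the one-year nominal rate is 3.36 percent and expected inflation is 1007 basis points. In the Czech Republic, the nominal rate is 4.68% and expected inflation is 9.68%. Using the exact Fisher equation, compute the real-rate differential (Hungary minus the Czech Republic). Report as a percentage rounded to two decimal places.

-1.54%

Hungary: (1 + 0.0336)/(1 + 0.1007) − 1 = -6.0961%
The Czech Republic: (1 + 0.0468)/(1 + 0.0968) − 1 = -4.5587%
Differential = -6.0961% − (-4.5587%) = -1.5374% → -1.54%.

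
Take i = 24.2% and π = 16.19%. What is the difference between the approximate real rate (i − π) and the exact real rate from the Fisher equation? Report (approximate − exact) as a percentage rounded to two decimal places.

Approximate: r ≈ 24.200% − 16.190% = 8.0100%
Exact: (1 + 0.2420)/(1 + 0.1619) − 1 = 6.8939%
Error = 8.0100% − 6.8939% = 1.1161% → 1.12%.

1.12%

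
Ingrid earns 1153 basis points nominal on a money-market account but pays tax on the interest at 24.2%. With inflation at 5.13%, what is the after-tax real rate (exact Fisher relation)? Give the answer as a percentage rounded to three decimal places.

After-tax nominal return = 11.53% × (1 − 0.242) = 8.73974%.
1 + r = 1.0873974 / 1.05130 = 1.034336
After-tax real rate = 1.034336 − 1 → 3.434%.

3.434%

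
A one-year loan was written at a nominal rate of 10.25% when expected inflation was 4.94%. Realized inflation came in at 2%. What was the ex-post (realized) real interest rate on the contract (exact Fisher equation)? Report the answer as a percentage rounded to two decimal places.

Ex-post: (1 + 0.1025)/(1 + 0.0200) − 1 = 8.0882%
So the realized real rate is 8.09%.

8.09%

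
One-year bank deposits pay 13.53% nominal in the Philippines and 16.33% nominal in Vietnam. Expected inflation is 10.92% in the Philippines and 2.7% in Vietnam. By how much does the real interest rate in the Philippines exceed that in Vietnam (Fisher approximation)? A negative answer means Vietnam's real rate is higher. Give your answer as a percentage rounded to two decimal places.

-11.02%

The Philippines: 13.53% − 10.92% = 2.610%
Vietnam: 16.33% − 2.7% = 13.630%
Differential = -11.020% → -11.02%.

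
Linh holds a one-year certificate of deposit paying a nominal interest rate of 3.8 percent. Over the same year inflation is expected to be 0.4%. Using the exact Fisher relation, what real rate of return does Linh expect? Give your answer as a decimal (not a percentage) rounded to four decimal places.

1 + r = 1.03800 / 1.00400 = 1.033865
r = 1.033865 − 1 = 3.3865%, i.e. 0.0339.

0.0339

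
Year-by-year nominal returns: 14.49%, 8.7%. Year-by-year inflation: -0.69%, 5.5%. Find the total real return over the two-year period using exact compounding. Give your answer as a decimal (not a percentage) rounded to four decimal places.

0.1878

Compound the nominal returns: 1.1449 × 1.0870 = 1.244506.
Compound inflation: 0.9931 × 1.0550 = 1.047721.
Deflate: 1.244506 / 1.047721 = 1.187823.
Total real return = 1.187823 − 1 → 0.1878.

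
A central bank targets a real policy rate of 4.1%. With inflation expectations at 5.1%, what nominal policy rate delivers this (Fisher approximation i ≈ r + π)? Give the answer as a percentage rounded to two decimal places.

i ≈ r + π = 4.1% + 5.1% = 9.20%.

9.20%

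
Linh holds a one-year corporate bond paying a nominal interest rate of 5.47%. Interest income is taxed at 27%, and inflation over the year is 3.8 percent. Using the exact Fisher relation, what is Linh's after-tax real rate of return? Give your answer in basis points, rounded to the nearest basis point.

19 basis points

After-tax nominal return = 5.47% × (1 − 0.27) = 3.9931%.
1 + r = 1.039931 / 1.03800 = 1.001860
After-tax real rate = 1.001860 − 1 → 19 basis points.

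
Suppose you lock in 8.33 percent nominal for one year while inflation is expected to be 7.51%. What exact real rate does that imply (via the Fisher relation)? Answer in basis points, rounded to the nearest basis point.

By the Fisher relation, 1 + r = (1 + i)/(1 + π).
1 + r = 1.08330 / 1.07510 = 1.007627
r = 1.007627 − 1 = 0.7627%, i.e. 76 basis points.

76 basis points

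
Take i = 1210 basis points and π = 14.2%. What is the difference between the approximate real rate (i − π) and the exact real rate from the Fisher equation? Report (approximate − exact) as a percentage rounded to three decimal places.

Approximate: r ≈ 12.100% − 14.200% = -2.1000%
Exact: (1 + 0.1210)/(1 + 0.1420) − 1 = -1.8389%
Error = -2.1000% − (-1.8389%) = -0.2611% → -0.261%.

-0.261%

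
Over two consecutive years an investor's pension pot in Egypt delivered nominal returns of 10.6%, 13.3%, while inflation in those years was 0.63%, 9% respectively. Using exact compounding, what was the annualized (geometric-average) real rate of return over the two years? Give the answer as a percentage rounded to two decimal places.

Compound the nominal returns: 1.1060 × 1.1330 = 1.25309800.
Compound inflation: 1.0063 × 1.0900 = 1.09686700.
Deflate: 1.25309800 / 1.09686700 = 1.14243386.
Annualized real rate = 1.14243386^(1/2) − 1 = 6.8847% → 6.88%.

6.88%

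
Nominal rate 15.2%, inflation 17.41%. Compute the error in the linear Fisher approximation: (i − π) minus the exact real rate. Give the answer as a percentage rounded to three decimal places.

-0.328%

Approximate: r ≈ 15.200% − 17.410% = -2.2100%
Exact: (1 + 0.1520)/(1 + 0.1741) − 1 = -1.8823%
Error = -2.2100% − (-1.8823%) = -0.3277% → -0.328%.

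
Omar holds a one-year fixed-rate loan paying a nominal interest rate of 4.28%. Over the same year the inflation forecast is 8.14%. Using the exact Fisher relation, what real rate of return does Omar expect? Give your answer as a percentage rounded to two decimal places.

-3.57%

1 + r = 1.04280 / 1.08140 = 0.964306
r = 0.964306 − 1 = -3.5694%, i.e. -3.57%.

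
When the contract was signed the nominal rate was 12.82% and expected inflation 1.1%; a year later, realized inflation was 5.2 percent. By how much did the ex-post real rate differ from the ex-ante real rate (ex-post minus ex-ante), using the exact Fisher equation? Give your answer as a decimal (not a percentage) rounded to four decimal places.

Ex-ante: (1 + 0.1282)/(1 + 0.0110) − 1 = 11.5925%
Ex-post: (1 + 0.1282)/(1 + 0.0520) − 1 = 7.2433%
Difference (ex-post − ex-ante) = -4.3491% → -0.0435.

-0.0435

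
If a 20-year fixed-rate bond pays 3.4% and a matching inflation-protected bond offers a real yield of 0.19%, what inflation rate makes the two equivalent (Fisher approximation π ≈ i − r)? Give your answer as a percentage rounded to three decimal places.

3.210%

π ≈ i − r = 3.4% − 0.19% → 3.210%.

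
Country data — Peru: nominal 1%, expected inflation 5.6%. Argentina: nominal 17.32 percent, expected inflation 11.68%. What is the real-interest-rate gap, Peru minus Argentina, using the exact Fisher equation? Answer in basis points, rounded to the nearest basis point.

-941 basis points

Peru: (1 + 0.0100)/(1 + 0.0560) − 1 = -4.3561%
Argentina: (1 + 0.1732)/(1 + 0.1168) − 1 = 5.0501%
Differential = -4.3561% − 5.0501% = -9.4062% → -941 basis points.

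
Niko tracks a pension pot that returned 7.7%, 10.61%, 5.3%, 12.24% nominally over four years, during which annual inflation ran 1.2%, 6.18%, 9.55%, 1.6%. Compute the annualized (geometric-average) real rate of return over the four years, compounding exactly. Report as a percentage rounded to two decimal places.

4.16%

Nominal growth factor = 1.0770 × 1.1061 × 1.0530 × 1.1224 = 1.40794641
Price-level growth factor = 1.0120 × 1.0618 × 1.0955 × 1.0160 = 1.19599489
Real growth factor = 1.40794641 / 1.19599489 = 1.17721775
Annualized real rate = 1.17721775^(1/4) − 1 = 4.1632% → 4.16%.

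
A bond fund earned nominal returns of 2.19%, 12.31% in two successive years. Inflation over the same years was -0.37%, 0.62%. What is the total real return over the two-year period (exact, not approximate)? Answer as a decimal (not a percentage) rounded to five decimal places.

Compound the nominal returns: 1.0219 × 1.1231 = 1.147696.
Compound inflation: 0.9963 × 1.0062 = 1.002477.
Deflate: 1.147696 / 1.002477 = 1.144860.
Total real return = 1.144860 − 1 → 0.14486.

0.14486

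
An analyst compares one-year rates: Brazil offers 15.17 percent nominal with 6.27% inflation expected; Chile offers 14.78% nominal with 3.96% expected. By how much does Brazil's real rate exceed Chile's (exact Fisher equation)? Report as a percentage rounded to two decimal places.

Brazil: (1 + 0.1517)/(1 + 0.0627) − 1 = 8.3749%
Chile: (1 + 0.1478)/(1 + 0.0396) − 1 = 10.4078%
Differential = 8.3749% − 10.4078% = -2.0330% → -2.03%.

-2.03%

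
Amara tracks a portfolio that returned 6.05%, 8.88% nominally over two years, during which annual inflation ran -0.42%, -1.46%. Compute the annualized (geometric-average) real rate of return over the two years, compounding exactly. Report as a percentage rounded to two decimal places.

Nominal growth factor = 1.0605 × 1.0888 = 1.15467240
Price-level growth factor = 0.9958 × 0.9854 = 0.98126132
Real growth factor = 1.15467240 / 0.98126132 = 1.17672263
Annualized real rate = 1.17672263^(1/2) − 1 = 8.4768% → 8.48%.

8.48%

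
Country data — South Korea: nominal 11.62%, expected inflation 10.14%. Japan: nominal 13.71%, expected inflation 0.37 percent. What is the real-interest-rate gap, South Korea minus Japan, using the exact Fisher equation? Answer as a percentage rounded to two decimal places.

South Korea: (1 + 0.1162)/(1 + 0.1014) − 1 = 1.3437%
Japan: (1 + 0.1371)/(1 + 0.0037) − 1 = 13.2908%
Differential = 1.3437% − 13.2908% = -11.9471% → -11.95%.

-11.95%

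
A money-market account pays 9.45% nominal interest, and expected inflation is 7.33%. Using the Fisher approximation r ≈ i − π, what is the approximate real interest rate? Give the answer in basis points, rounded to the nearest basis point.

212 basis points

r ≈ i − π = 9.45% − 7.33% = 212 basis points.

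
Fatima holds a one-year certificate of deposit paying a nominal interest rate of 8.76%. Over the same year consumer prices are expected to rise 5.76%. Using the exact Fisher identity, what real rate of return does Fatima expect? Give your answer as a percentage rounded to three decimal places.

2.837%

By the Fisher identity, 1 + r = (1 + i)/(1 + π).
1 + r = 1.08760 / 1.05760 = 1.028366
r = 1.028366 − 1 = 2.8366%, i.e. 2.837%.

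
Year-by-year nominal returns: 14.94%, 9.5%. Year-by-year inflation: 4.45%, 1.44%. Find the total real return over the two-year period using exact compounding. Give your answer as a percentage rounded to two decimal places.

18.79%

Compound the nominal returns: 1.1494 × 1.0950 = 1.258593.
Compound inflation: 1.0445 × 1.0144 = 1.059541.
Deflate: 1.258593 / 1.059541 = 1.187866.
Total real return = 1.187866 − 1 → 18.79%.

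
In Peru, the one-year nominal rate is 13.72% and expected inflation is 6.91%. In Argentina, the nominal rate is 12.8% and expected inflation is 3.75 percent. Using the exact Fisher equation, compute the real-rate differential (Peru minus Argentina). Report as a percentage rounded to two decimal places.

-2.35%

Peru: (1 + 0.1372)/(1 + 0.0691) − 1 = 6.3698%
Argentina: (1 + 0.1280)/(1 + 0.0375) − 1 = 8.7229%
Differential = 6.3698% − 8.7229% = -2.3530% → -2.35%.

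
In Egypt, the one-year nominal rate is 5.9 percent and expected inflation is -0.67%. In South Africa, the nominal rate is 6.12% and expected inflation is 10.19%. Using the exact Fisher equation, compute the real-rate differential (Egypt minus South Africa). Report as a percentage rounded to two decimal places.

10.31%

Egypt: (1 + 0.0590)/(1 − 0.0067) − 1 = 6.6143%
South Africa: (1 + 0.0612)/(1 + 0.1019) − 1 = -3.6936%
Differential = 6.6143% − (-3.6936%) = 10.3079% → 10.31%.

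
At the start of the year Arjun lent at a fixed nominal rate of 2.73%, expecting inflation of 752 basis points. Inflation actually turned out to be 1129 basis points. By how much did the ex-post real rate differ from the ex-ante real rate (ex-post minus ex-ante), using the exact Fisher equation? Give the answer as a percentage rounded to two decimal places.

Ex-ante: (1 + 0.0273)/(1 + 0.0752) − 1 = -4.4550%
Ex-post: (1 + 0.0273)/(1 + 0.1129) − 1 = -7.6916%
Difference (ex-post − ex-ante) = -3.2366% → -3.24%.

-3.24%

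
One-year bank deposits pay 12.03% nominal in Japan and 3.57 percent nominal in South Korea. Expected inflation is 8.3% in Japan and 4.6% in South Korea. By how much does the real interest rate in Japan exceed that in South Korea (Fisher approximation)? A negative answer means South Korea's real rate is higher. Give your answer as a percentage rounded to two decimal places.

4.76%

Japan: 12.03% − 8.3% = 3.730%
South Korea: 3.57% − 4.6% = -1.030%
Differential = 4.760% → 4.76%.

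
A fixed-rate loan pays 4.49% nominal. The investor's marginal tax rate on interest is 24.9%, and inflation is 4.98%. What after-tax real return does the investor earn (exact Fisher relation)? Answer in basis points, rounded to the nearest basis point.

After-tax nominal return = 4.49% × (1 − 0.249) = 3.37199%.
1 + r = 1.0337199 / 1.04980 = 0.984683
After-tax real rate = 0.984683 − 1 → -153 basis points.

-153 basis points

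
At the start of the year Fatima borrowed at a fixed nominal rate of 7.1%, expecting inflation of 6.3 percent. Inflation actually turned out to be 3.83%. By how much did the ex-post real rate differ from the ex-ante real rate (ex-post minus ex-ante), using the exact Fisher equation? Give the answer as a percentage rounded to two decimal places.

Ex-ante: (1 + 0.0710)/(1 + 0.0630) − 1 = 0.7526%
Ex-post: (1 + 0.0710)/(1 + 0.0383) − 1 = 3.1494%
Difference (ex-post − ex-ante) = 2.3968% → 2.40%.

2.40%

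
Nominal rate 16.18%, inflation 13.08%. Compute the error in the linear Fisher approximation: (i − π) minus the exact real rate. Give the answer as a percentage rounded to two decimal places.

Approximate: r ≈ 16.180% − 13.080% = 3.1000%
Exact: (1 + 0.1618)/(1 + 0.1308) − 1 = 2.7414%
Error = 3.1000% − 2.7414% = 0.3586% → 0.36%.

0.36%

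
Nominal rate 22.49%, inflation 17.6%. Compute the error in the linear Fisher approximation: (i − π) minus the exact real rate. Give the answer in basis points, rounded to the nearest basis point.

73 basis points

Approximate: r ≈ 22.490% − 17.600% = 4.8900%
Exact: (1 + 0.2249)/(1 + 0.1760) − 1 = 4.1582%
Error = 4.8900% − 4.1582% = 0.7318% → 73 basis points.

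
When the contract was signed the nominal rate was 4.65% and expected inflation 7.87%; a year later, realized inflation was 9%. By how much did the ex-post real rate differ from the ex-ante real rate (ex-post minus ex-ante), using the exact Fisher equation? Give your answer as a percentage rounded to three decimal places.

-1.006%

Ex-ante: (1 + 0.0465)/(1 + 0.0787) − 1 = -2.9851%
Ex-post: (1 + 0.0465)/(1 + 0.0900) − 1 = -3.9908%
Difference (ex-post − ex-ante) = -1.0058% → -1.006%.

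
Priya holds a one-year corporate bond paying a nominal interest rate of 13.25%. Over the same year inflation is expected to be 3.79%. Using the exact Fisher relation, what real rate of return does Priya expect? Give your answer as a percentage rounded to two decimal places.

9.11%

1 + r = 1.13250 / 1.03790 = 1.091146
r = 1.091146 − 1 = 9.1146%, i.e. 9.11%.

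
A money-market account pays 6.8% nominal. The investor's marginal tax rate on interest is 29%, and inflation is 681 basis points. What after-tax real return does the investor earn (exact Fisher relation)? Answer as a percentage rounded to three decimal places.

After-tax nominal return = 6.8% × (1 − 0.29) = 4.8280%.
1 + r = 1.04828 / 1.06810 = 0.981444
After-tax real rate = 0.981444 − 1 → -1.856%.

-1.856%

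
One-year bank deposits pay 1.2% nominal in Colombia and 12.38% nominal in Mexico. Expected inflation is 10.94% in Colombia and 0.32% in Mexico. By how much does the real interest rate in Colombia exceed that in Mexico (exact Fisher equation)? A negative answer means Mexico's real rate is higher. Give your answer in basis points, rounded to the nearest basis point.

-2080 basis points

Colombia: (1 + 0.0120)/(1 + 0.1094) − 1 = -8.7795%
Mexico: (1 + 0.1238)/(1 + 0.0032) − 1 = 12.0215%
Differential = -8.7795% − 12.0215% = -20.8011% → -2080 basis points.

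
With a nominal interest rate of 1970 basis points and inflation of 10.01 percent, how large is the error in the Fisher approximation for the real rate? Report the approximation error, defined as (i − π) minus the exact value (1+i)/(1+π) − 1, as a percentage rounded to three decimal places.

Approximate: r ≈ 19.700% − 10.010% = 9.6900%
Exact: (1 + 0.1970)/(1 + 0.1001) − 1 = 8.8083%
Error = 9.6900% − 8.8083% = 0.8817% → 0.882%.

0.882%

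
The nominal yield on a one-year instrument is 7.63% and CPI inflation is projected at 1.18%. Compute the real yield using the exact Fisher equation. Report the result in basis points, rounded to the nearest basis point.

By the Fisher equation, 1 + r = (1 + i)/(1 + π).
1 + r = 1.07630 / 1.01180 = 1.063748
r = 1.063748 − 1 = 6.3748%, i.e. 637 basis points.

637 basis points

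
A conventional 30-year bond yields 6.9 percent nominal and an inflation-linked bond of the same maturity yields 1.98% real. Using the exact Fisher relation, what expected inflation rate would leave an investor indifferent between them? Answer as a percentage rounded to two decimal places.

(1 + π) = (1 + i)/(1 + r) = 1.06900 / 1.01980 = 1.048245
Break-even inflation = 1.048245 − 1 → 4.82%.

4.82%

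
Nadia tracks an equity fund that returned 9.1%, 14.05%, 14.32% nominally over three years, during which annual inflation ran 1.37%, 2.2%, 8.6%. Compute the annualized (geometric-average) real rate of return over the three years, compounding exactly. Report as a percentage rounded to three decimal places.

8.131%

Compound the nominal returns: 1.0910 × 1.1405 × 1.1432 = 1.42246718.
Compound inflation: 1.0137 × 1.0220 × 1.0860 = 1.12509752.
Deflate: 1.42246718 / 1.12509752 = 1.26430568.
Annualized real rate = 1.26430568^(1/3) − 1 = 8.1311% → 8.131%.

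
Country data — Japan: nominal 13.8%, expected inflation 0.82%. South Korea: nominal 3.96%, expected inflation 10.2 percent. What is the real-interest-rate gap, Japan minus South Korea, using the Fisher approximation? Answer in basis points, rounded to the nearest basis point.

1922 basis points

Japan: 13.8% − 0.82% = 12.980%
South Korea: 3.96% − 10.2% = -6.240%
Differential = 19.220% → 1922 basis points.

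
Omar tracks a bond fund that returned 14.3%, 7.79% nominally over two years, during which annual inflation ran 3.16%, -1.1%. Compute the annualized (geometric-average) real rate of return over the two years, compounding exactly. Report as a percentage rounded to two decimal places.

Nominal growth factor = 1.1430 × 1.0779 = 1.23203970
Price-level growth factor = 1.0316 × 0.9890 = 1.02025240
Real growth factor = 1.23203970 / 1.02025240 = 1.20758324
Annualized real rate = 1.20758324^(1/2) − 1 = 9.8901% → 9.89%.

9.89%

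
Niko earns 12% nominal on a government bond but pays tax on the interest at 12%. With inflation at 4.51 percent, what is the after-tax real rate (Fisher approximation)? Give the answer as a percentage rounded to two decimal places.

6.05%

After-tax nominal return = 12% × (1 − 0.12) = 10.5600%.
r ≈ 10.5600% − 4.51% → 6.05%.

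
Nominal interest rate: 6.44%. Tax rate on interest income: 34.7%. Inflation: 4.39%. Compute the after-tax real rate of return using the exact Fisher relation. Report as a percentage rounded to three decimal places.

-0.177%

After-tax nominal return = 6.44% × (1 − 0.347) = 4.20532%.
1 + r = 1.0420532 / 1.04390 = 0.998231
After-tax real rate = 0.998231 − 1 → -0.177%.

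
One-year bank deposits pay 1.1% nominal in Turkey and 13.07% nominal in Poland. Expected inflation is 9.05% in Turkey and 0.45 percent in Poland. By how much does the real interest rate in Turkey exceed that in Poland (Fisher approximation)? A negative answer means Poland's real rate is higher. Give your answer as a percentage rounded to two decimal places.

-20.57%

Turkey: 1.1% − 9.05% = -7.950%
Poland: 13.07% − 0.45% = 12.620%
Differential = -20.570% → -20.57%.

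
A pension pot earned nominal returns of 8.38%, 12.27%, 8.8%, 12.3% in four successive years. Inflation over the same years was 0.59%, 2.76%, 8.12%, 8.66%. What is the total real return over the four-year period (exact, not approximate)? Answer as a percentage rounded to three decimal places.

Nominal growth factor = 1.0838 × 1.1227 × 1.0880 × 1.1230 = 1.486694
Price-level growth factor = 1.0059 × 1.0276 × 1.0812 × 1.0866 = 1.214380
Real growth factor = 1.486694 / 1.214380 = 1.224241
Total real return = 1.224241 − 1 → 22.424%.

22.424%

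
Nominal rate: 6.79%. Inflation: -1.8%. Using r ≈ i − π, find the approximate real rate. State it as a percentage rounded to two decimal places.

8.59%

r ≈ i − π = 6.79% − (-1.8%) = 8.59%.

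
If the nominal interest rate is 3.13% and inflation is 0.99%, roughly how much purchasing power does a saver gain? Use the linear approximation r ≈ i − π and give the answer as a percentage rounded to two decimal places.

r ≈ i − π = 3.13% − 0.99% = 2.14%.

2.14%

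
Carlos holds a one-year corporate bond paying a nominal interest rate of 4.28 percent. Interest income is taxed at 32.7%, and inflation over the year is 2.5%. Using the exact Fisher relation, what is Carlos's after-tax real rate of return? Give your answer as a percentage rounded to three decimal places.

After-tax nominal return = 4.28% × (1 − 0.327) = 2.88044%.
1 + r = 1.0288044 / 1.02500 = 1.003712
After-tax real rate = 1.003712 − 1 → 0.371%.

0.371%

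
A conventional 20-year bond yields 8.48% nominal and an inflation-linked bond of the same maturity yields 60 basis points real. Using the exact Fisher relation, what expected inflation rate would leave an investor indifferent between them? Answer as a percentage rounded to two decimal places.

7.83%

(1 + π) = (1 + i)/(1 + r) = 1.08480 / 1.00600 = 1.078330
Break-even inflation = 1.078330 − 1 → 7.83%.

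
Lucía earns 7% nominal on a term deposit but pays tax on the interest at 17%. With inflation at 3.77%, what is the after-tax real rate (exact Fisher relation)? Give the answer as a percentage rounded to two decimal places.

1.97%

After-tax nominal return = 7% × (1 − 0.17) = 5.8100%.
1 + r = 1.05810 / 1.03770 = 1.019659
After-tax real rate = 1.019659 − 1 → 1.97%.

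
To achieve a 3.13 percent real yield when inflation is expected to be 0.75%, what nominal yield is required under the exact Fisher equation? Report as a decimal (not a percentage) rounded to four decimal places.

(1 + i) = (1 + r)(1 + π) = 1.03130 × 1.00750 = 1.03903475
i = 1.03903475 − 1, so the required nominal rate is 0.0390.

0.0390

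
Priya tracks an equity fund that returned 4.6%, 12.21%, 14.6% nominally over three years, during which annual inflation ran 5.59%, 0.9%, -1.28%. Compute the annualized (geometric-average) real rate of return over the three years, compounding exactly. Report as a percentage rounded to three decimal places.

8.545%

Nominal growth factor = 1.0460 × 1.1221 × 1.1460 = 1.34507922
Price-level growth factor = 1.0559 × 1.0090 × 0.9872 = 1.05176594
Real growth factor = 1.34507922 / 1.05176594 = 1.27887696
Annualized real rate = 1.27887696^(1/3) − 1 = 8.5449% → 8.545%.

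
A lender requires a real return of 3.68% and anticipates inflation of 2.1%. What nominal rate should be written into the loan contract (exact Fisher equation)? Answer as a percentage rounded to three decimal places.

(1 + i) = (1 + r)(1 + π) = 1.03680 × 1.02100 = 1.0585728
i = 1.0585728 − 1, so the required nominal rate is 5.857%.

5.857%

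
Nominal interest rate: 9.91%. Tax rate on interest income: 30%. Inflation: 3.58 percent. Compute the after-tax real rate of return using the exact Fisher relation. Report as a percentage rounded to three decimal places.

3.241%

After-tax nominal return = 9.91% × (1 − 0.3) = 6.9370%.
1 + r = 1.06937 / 1.03580 = 1.032410
After-tax real rate = 1.032410 − 1 → 3.241%.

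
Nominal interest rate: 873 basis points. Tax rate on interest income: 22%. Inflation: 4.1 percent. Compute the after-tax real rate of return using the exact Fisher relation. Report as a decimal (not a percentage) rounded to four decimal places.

After-tax nominal return = 8.73% × (1 − 0.22) = 6.8094%.
1 + r = 1.068094 / 1.04100 = 1.026027
After-tax real rate = 1.026027 − 1 → 0.0260.

0.0260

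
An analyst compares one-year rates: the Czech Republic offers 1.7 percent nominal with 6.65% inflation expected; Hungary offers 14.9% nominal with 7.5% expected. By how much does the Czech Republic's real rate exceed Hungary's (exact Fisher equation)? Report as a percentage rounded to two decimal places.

-11.53%

The Czech Republic: (1 + 0.0170)/(1 + 0.0665) − 1 = -4.6414%
Hungary: (1 + 0.1490)/(1 + 0.0750) − 1 = 6.8837%
Differential = -4.6414% − 6.8837% = -11.5251% → -11.53%.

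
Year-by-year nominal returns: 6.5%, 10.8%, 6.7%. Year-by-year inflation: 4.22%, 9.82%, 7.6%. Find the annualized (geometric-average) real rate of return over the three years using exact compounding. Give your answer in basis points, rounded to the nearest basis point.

74 basis points

Nominal growth factor = 1.0650 × 1.1080 × 1.0670 = 1.25908134
Price-level growth factor = 1.0422 × 1.0982 × 1.0760 = 1.23152939
Real growth factor = 1.25908134 / 1.23152939 = 1.02237214
Annualized real rate = 1.02237214^(1/3) − 1 = 0.7402% → 74 basis points.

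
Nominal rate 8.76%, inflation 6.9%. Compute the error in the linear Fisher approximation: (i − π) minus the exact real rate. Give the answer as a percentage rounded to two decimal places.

0.12%

Approximate: r ≈ 8.760% − 6.900% = 1.8600%
Exact: (1 + 0.0876)/(1 + 0.0690) − 1 = 1.7399%
Error = 1.8600% − 1.7399% = 0.1201% → 0.12%.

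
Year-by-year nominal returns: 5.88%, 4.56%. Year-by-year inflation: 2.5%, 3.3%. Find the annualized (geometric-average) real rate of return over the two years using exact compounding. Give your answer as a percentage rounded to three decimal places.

2.253%

Compound the nominal returns: 1.0588 × 1.0456 = 1.10708128.
Compound inflation: 1.0250 × 1.0330 = 1.05882500.
Deflate: 1.10708128 / 1.05882500 = 1.04557531.
Annualized real rate = 1.04557531^(1/2) − 1 = 2.2534% → 2.253%.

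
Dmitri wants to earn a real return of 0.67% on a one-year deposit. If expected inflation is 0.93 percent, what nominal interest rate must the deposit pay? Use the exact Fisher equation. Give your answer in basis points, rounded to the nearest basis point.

(1 + i) = (1 + r)(1 + π) = 1.00670 × 1.00930 = 1.01606231
i = 1.01606231 − 1, so the required nominal rate is 161 basis points.

161 basis points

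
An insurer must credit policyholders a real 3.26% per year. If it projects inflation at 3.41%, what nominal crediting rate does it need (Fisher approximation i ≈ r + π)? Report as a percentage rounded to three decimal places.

i ≈ r + π = 3.26% + 3.41% = 6.670%.

6.670%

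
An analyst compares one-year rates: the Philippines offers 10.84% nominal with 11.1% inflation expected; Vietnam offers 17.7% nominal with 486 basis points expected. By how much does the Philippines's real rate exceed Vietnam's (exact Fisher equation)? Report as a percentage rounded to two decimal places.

-12.48%

The Philippines: (1 + 0.1084)/(1 + 0.1110) − 1 = -0.2340%
Vietnam: (1 + 0.1770)/(1 + 0.0486) − 1 = 12.2449%
Differential = -0.2340% − 12.2449% = -12.4789% → -12.48%.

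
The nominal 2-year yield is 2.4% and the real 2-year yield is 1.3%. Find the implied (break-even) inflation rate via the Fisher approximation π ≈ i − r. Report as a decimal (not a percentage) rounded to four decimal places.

0.0110

π ≈ i − r = 2.4% − 1.3% → 0.0110.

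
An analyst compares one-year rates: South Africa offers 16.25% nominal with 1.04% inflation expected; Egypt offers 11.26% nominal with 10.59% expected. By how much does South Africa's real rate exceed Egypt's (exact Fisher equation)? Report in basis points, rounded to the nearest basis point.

1445 basis points

South Africa: (1 + 0.1625)/(1 + 0.0104) − 1 = 15.0534%
Egypt: (1 + 0.1126)/(1 + 0.1059) − 1 = 0.6058%
Differential = 15.0534% − 0.6058% = 14.4476% → 1445 basis points.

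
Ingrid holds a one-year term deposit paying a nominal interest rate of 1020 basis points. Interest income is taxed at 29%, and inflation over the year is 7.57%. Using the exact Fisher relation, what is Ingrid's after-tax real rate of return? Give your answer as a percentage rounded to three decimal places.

After-tax nominal return = 10.2% × (1 − 0.29) = 7.2420%.
1 + r = 1.07242 / 1.07570 = 0.996951
After-tax real rate = 0.996951 − 1 → -0.305%.

-0.305%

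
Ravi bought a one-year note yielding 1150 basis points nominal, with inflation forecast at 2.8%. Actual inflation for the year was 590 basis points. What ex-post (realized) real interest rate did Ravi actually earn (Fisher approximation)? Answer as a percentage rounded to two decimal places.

5.60%

Ex-post: 11.5% − 5.9% = 5.600%
So the realized real rate is 5.60%.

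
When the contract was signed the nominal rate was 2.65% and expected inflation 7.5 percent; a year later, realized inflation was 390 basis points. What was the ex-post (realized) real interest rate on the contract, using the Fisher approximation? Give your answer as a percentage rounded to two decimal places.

-1.25%

Ex-post: 2.65% − 3.9% = -1.250%
So the realized real rate is -1.25%.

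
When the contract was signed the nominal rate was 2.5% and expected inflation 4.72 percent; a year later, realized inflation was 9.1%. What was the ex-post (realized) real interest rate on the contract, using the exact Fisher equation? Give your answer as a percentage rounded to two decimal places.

-6.05%

Ex-post: (1 + 0.0250)/(1 + 0.0910) − 1 = -6.0495%
So the realized real rate is -6.05%.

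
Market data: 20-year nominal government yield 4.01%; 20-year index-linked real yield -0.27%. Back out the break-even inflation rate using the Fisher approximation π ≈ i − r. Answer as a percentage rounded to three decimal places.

4.280%

π ≈ i − r = 4.01% − (-0.27%) → 4.280%.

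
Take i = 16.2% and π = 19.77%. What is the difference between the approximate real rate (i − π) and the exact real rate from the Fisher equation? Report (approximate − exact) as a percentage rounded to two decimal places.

Approximate: r ≈ 16.200% − 19.770% = -3.5700%
Exact: (1 + 0.1620)/(1 + 0.1977) − 1 = -2.9807%
Error = -3.5700% − (-2.9807%) = -0.5893% → -0.59%.

-0.59%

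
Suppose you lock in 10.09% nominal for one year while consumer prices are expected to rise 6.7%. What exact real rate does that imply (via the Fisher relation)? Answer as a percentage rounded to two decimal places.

By the Fisher relation, 1 + r = (1 + i)/(1 + π).
1 + r = 1.10090 / 1.06700 = 1.031771
r = 1.031771 − 1 = 3.1771%, i.e. 3.18%.

3.18%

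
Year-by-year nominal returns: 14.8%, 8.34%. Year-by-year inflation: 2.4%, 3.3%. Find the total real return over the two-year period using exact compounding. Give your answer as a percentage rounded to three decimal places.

Compound the nominal returns: 1.1480 × 1.0834 = 1.243743.
Compound inflation: 1.0240 × 1.0330 = 1.057792.
Deflate: 1.243743 / 1.057792 = 1.175792.
Total real return = 1.175792 − 1 → 17.579%.

17.579%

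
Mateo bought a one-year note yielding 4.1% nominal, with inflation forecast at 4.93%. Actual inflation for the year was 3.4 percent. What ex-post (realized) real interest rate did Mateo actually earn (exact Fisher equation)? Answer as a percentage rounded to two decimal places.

Ex-post: (1 + 0.0410)/(1 + 0.0340) − 1 = 0.6770%
So the realized real rate is 0.68%.

0.68%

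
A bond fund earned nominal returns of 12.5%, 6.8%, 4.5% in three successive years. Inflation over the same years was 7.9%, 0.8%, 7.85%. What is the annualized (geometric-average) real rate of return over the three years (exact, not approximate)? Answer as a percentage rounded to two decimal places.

Nominal growth factor = 1.1250 × 1.0680 × 1.0450 = 1.25556750
Price-level growth factor = 1.0790 × 1.0080 × 1.0785 = 1.17301111
Real growth factor = 1.25556750 / 1.17301111 = 1.07037989
Annualized real rate = 1.07037989^(1/3) − 1 = 2.2930% → 2.29%.

2.29%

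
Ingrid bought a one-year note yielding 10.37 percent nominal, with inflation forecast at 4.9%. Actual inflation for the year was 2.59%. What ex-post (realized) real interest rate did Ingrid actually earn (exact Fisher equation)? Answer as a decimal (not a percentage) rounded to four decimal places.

0.0758

Ex-post: (1 + 0.1037)/(1 + 0.0259) − 1 = 7.5836%
So the realized real rate is 0.0758.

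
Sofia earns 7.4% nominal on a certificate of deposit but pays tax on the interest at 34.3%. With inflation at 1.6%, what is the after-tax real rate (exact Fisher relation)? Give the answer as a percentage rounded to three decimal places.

After-tax nominal return = 7.4% × (1 − 0.343) = 4.8618%.
1 + r = 1.048618 / 1.01600 = 1.032104
After-tax real rate = 1.032104 − 1 → 3.210%.

3.210%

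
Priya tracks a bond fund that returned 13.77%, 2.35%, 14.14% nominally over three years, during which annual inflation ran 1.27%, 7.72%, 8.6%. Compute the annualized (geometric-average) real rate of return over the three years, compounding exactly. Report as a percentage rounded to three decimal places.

Nominal growth factor = 1.1377 × 1.0235 × 1.1414 = 1.32908719
Price-level growth factor = 1.0127 × 1.0772 × 1.0860 = 1.18469616
Real growth factor = 1.32908719 / 1.18469616 = 1.12188023
Annualized real rate = 1.12188023^(1/3) − 1 = 3.9080% → 3.908%.

3.908%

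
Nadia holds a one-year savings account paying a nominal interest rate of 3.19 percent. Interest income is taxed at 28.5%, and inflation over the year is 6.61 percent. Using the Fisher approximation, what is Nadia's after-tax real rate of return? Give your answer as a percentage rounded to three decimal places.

After-tax nominal return = 3.19% × (1 − 0.285) = 2.28085%.
r ≈ 2.28085% − 6.61% → -4.329%.

-4.329%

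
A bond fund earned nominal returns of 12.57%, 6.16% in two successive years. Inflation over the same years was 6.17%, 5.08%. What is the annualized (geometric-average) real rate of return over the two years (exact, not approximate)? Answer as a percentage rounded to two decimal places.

3.50%

Nominal growth factor = 1.1257 × 1.0616 = 1.19504312
Price-level growth factor = 1.0617 × 1.0508 = 1.11563436
Real growth factor = 1.19504312 / 1.11563436 = 1.07117812
Annualized real rate = 1.07117812^(1/2) − 1 = 3.4977% → 3.50%.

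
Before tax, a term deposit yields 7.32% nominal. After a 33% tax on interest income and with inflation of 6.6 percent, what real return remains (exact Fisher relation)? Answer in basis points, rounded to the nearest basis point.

-159 basis points

After-tax nominal return = 7.32% × (1 − 0.33) = 4.9044%.
1 + r = 1.049044 / 1.06600 = 0.984094
After-tax real rate = 0.984094 − 1 → -159 basis points.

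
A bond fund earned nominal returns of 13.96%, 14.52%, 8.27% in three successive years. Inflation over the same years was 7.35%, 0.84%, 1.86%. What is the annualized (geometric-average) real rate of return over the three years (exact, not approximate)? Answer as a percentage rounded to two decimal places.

Nominal growth factor = 1.1396 × 1.1452 × 1.0827 = 1.41299920
Price-level growth factor = 1.0735 × 1.0084 × 1.0186 = 1.10265222
Real growth factor = 1.41299920 / 1.10265222 = 1.28145500
Annualized real rate = 1.28145500^(1/3) − 1 = 8.6178% → 8.62%.

8.62%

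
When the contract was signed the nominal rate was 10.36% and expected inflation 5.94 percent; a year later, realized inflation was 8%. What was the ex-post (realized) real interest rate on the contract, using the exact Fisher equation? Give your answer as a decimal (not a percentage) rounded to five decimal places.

Ex-post: (1 + 0.1036)/(1 + 0.0800) − 1 = 2.1852%
So the realized real rate is 0.02185.

0.02185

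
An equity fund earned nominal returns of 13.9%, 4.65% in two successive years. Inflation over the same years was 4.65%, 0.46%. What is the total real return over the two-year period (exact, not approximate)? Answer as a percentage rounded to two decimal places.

13.38%

Compound the nominal returns: 1.1390 × 1.0465 = 1.191964.
Compound inflation: 1.0465 × 1.0046 = 1.051314.
Deflate: 1.191964 / 1.051314 = 1.133785.
Total real return = 1.133785 − 1 → 13.38%.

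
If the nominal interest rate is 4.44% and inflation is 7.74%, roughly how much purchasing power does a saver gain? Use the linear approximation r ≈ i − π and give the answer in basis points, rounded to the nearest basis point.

-330 basis points

r ≈ i − π = 4.44% − 7.74% = -330 basis points.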